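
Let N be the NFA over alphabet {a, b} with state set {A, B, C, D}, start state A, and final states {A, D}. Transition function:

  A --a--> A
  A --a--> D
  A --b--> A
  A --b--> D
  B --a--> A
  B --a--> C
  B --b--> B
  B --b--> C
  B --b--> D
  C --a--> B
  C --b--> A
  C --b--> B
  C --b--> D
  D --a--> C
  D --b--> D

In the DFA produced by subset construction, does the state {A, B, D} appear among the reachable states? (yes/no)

yes

Start state of the DFA: {A}.
{A} --a--> {A, D}  [new]
{A} --b--> {A, D}  [seen]
{A, D} --a--> {A, C, D}  [new]
{A, D} --b--> {A, D}  [seen]
{A, C, D} --a--> {A, B, C, D}  [new]
{A, C, D} --b--> {A, B, D}  [new]
{A, B, C, D} --a--> {A, B, C, D}  [seen]
{A, B, C, D} --b--> {A, B, C, D}  [seen]
{A, B, D} --a--> {A, C, D}  [seen]
{A, B, D} --b--> {A, B, C, D}  [seen]
Reachable DFA states: {A}, {A, D}, {A, C, D}, {A, B, C, D}, {A, B, D}.
{A, B, D} is among them.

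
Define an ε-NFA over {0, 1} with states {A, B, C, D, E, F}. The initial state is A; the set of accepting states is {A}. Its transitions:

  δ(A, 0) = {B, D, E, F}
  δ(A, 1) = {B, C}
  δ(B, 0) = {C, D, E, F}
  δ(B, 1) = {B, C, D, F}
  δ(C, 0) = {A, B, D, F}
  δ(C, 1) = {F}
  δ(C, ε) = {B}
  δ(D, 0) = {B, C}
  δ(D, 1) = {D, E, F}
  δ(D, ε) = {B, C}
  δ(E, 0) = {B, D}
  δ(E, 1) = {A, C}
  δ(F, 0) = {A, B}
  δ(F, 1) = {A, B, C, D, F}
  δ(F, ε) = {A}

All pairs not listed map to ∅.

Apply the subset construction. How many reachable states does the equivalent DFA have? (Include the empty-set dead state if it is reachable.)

Start state of the DFA: {A} (ε-closure of the NFA start).
{A} --0--> {A, B, C, D, E, F}  [new]
{A} --1--> {B, C}  [new]
{A, B, C, D, E, F} --0--> {A, B, C, D, E, F}  [seen]
{A, B, C, D, E, F} --1--> {A, B, C, D, E, F}  [seen]
{B, C} --0--> {A, B, C, D, E, F}  [seen]
{B, C} --1--> {A, B, C, D, F}  [new]
{A, B, C, D, F} --0--> {A, B, C, D, E, F}  [seen]
{A, B, C, D, F} --1--> {A, B, C, D, E, F}  [seen]
Reachable DFA states: {A}, {A, B, C, D, E, F}, {B, C}, {A, B, C, D, F}.

4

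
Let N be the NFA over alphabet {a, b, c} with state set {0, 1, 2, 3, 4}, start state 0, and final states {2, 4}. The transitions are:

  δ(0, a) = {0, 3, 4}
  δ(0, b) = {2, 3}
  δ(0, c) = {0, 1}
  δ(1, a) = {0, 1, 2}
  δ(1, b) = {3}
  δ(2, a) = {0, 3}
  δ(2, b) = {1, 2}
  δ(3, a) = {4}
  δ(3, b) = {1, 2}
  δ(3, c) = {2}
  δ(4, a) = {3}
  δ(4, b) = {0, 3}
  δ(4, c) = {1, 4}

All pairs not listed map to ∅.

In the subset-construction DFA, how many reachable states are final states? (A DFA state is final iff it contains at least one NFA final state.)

11

Start state of the DFA: {0}.
{0} --a--> {0, 3, 4}  [new]
{0} --b--> {2, 3}  [new]
{0} --c--> {0, 1}  [new]
{0, 3, 4} --a--> {0, 3, 4}  [seen]
{0, 3, 4} --b--> {0, 1, 2, 3}  [new]
{0, 3, 4} --c--> {0, 1, 2, 4}  [new]
{2, 3} --a--> {0, 3, 4}  [seen]
{2, 3} --b--> {1, 2}  [new]
{2, 3} --c--> {2}  [new]
{0, 1} --a--> {0, 1, 2, 3, 4}  [new]
{0, 1} --b--> {2, 3}  [seen]
{0, 1} --c--> {0, 1}  [seen]
{0, 1, 2, 3} --a--> {0, 1, 2, 3, 4}  [seen]
{0, 1, 2, 3} --b--> {1, 2, 3}  [new]
{0, 1, 2, 3} --c--> {0, 1, 2}  [new]
{0, 1, 2, 4} --a--> {0, 1, 2, 3, 4}  [seen]
{0, 1, 2, 4} --b--> {0, 1, 2, 3}  [seen]
{0, 1, 2, 4} --c--> {0, 1, 4}  [new]
{1, 2} --a--> {0, 1, 2, 3}  [seen]
{1, 2} --b--> {1, 2, 3}  [seen]
{1, 2} --c--> ∅  [new]
{2} --a--> {0, 3}  [new]
{2} --b--> {1, 2}  [seen]
{2} --c--> ∅  [seen]
{0, 1, 2, 3, 4} --a--> {0, 1, 2, 3, 4}  [seen]
{0, 1, 2, 3, 4} --b--> {0, 1, 2, 3}  [seen]
{0, 1, 2, 3, 4} --c--> {0, 1, 2, 4}  [seen]
{1, 2, 3} --a--> {0, 1, 2, 3, 4}  [seen]
{1, 2, 3} --b--> {1, 2, 3}  [seen]
{1, 2, 3} --c--> {2}  [seen]
{0, 1, 2} --a--> {0, 1, 2, 3, 4}  [seen]
{0, 1, 2} --b--> {1, 2, 3}  [seen]
{0, 1, 2} --c--> {0, 1}  [seen]
{0, 1, 4} --a--> {0, 1, 2, 3, 4}  [seen]
{0, 1, 4} --b--> {0, 2, 3}  [new]
{0, 1, 4} --c--> {0, 1, 4}  [seen]
∅ --a--> ∅  [seen]
∅ --b--> ∅  [seen]
∅ --c--> ∅  [seen]
{0, 3} --a--> {0, 3, 4}  [seen]
{0, 3} --b--> {1, 2, 3}  [seen]
{0, 3} --c--> {0, 1, 2}  [seen]
{0, 2, 3} --a--> {0, 3, 4}  [seen]
{0, 2, 3} --b--> {1, 2, 3}  [seen]
{0, 2, 3} --c--> {0, 1, 2}  [seen]
Reachable DFA states: {0}, {0, 3, 4}, {2, 3}, {0, 1}, {0, 1, 2, 3}, {0, 1, 2, 4}, {1, 2}, {2}, {0, 1, 2, 3, 4}, {1, 2, 3}, {0, 1, 2}, {0, 1, 4}, ∅, {0, 3}, {0, 2, 3}.
Accepting DFA states (contain an NFA accepting state): {0, 3, 4}, {2, 3}, {0, 1, 2, 3}, {0, 1, 2, 4}, {1, 2}, {2}, {0, 1, 2, 3, 4}, {1, 2, 3}, {0, 1, 2}, {0, 1, 4}, {0, 2, 3}.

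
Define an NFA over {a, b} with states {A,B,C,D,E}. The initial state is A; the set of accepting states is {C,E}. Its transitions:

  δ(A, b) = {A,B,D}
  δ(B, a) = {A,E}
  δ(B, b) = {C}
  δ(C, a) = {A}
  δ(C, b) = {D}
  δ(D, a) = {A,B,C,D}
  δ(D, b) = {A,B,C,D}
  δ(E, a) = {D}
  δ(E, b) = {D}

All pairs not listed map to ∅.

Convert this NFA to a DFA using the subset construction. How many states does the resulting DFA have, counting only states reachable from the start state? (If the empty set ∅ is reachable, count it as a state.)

5

Start state of the DFA: {A}.
{A} --a--> ∅  [new]
{A} --b--> {A,B,D}  [new]
∅ --a--> ∅  [seen]
∅ --b--> ∅  [seen]
{A,B,D} --a--> {A,B,C,D,E}  [new]
{A,B,D} --b--> {A,B,C,D}  [new]
{A,B,C,D,E} --a--> {A,B,C,D,E}  [seen]
{A,B,C,D,E} --b--> {A,B,C,D}  [seen]
{A,B,C,D} --a--> {A,B,C,D,E}  [seen]
{A,B,C,D} --b--> {A,B,C,D}  [seen]
Reachable DFA states: {A}, ∅, {A,B,D}, {A,B,C,D,E}, {A,B,C,D}.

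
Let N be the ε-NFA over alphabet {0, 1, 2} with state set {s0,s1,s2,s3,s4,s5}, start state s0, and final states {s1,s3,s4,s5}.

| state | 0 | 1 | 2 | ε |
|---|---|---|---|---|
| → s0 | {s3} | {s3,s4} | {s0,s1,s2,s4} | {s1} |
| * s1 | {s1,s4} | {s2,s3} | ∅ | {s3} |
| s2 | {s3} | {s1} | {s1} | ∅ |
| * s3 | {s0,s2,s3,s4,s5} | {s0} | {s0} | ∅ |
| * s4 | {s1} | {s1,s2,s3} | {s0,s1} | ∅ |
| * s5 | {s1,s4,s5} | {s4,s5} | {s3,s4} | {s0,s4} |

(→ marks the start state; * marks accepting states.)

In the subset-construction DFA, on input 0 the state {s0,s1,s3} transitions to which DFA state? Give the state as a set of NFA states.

δ(s0,0) = {s3}; δ(s1,0) = {s1,s4}; δ(s3,0) = {s0,s2,s3,s4,s5}.
Union: {s0,s1,s2,s3,s4,s5}.

{s0,s1,s2,s3,s4,s5}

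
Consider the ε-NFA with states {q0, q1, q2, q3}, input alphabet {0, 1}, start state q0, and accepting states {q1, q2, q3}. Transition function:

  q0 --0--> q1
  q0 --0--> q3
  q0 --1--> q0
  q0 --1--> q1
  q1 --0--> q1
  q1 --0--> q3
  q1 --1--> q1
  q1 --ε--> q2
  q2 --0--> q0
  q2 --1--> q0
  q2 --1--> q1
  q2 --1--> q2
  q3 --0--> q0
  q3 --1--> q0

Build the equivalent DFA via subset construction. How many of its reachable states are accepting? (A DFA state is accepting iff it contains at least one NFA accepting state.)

Start state of the DFA: {q0} (ε-closure of the NFA start).
{q0} --0--> {q1, q2, q3}  [new]
{q0} --1--> {q0, q1, q2}  [new]
{q1, q2, q3} --0--> {q0, q1, q2, q3}  [new]
{q1, q2, q3} --1--> {q0, q1, q2}  [seen]
{q0, q1, q2} --0--> {q0, q1, q2, q3}  [seen]
{q0, q1, q2} --1--> {q0, q1, q2}  [seen]
{q0, q1, q2, q3} --0--> {q0, q1, q2, q3}  [seen]
{q0, q1, q2, q3} --1--> {q0, q1, q2}  [seen]
Reachable DFA states: {q0}, {q1, q2, q3}, {q0, q1, q2}, {q0, q1, q2, q3}.
Accepting DFA states (contain an NFA accepting state): {q1, q2, q3}, {q0, q1, q2}, {q0, q1, q2, q3}.

3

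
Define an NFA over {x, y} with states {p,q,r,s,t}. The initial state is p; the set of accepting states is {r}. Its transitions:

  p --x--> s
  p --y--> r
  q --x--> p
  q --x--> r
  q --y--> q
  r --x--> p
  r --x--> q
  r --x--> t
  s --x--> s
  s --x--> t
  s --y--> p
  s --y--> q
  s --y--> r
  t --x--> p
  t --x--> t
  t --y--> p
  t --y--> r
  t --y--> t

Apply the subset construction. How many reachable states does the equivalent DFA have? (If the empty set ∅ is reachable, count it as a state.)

Start state of the DFA: {p}.
{p} --x--> {s}  [new]
{p} --y--> {r}  [new]
{s} --x--> {s,t}  [new]
{s} --y--> {p,q,r}  [new]
{r} --x--> {p,q,t}  [new]
{r} --y--> ∅  [new]
{s,t} --x--> {p,s,t}  [new]
{s,t} --y--> {p,q,r,t}  [new]
{p,q,r} --x--> {p,q,r,s,t}  [new]
{p,q,r} --y--> {q,r}  [new]
{p,q,t} --x--> {p,r,s,t}  [new]
{p,q,t} --y--> {p,q,r,t}  [seen]
∅ --x--> ∅  [seen]
∅ --y--> ∅  [seen]
{p,s,t} --x--> {p,s,t}  [seen]
{p,s,t} --y--> {p,q,r,t}  [seen]
{p,q,r,t} --x--> {p,q,r,s,t}  [seen]
{p,q,r,t} --y--> {p,q,r,t}  [seen]
{p,q,r,s,t} --x--> {p,q,r,s,t}  [seen]
{p,q,r,s,t} --y--> {p,q,r,t}  [seen]
{q,r} --x--> {p,q,r,t}  [seen]
{q,r} --y--> {q}  [new]
{p,r,s,t} --x--> {p,q,s,t}  [new]
{p,r,s,t} --y--> {p,q,r,t}  [seen]
{q} --x--> {p,r}  [new]
{q} --y--> {q}  [seen]
{p,q,s,t} --x--> {p,r,s,t}  [seen]
{p,q,s,t} --y--> {p,q,r,t}  [seen]
{p,r} --x--> {p,q,s,t}  [seen]
{p,r} --y--> {r}  [seen]
Reachable DFA states: {p}, {s}, {r}, {s,t}, {p,q,r}, {p,q,t}, ∅, {p,s,t}, {p,q,r,t}, {p,q,r,s,t}, {q,r}, {p,r,s,t}, {q}, {p,q,s,t}, {p,r}.

15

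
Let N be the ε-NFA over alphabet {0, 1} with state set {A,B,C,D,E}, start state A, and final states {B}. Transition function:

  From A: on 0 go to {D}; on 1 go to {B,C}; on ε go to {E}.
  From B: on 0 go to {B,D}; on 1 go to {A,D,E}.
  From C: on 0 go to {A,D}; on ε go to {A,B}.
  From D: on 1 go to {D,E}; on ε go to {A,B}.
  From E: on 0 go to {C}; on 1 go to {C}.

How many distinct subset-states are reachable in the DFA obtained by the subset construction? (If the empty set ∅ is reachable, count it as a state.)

Start state of the DFA: {A,E} (ε-closure of the NFA start).
{A,E} --0--> {A,B,C,D,E}  [new]
{A,E} --1--> {A,B,C,E}  [new]
{A,B,C,D,E} --0--> {A,B,C,D,E}  [seen]
{A,B,C,D,E} --1--> {A,B,C,D,E}  [seen]
{A,B,C,E} --0--> {A,B,C,D,E}  [seen]
{A,B,C,E} --1--> {A,B,C,D,E}  [seen]
Reachable DFA states: {A,E}, {A,B,C,D,E}, {A,B,C,E}.

3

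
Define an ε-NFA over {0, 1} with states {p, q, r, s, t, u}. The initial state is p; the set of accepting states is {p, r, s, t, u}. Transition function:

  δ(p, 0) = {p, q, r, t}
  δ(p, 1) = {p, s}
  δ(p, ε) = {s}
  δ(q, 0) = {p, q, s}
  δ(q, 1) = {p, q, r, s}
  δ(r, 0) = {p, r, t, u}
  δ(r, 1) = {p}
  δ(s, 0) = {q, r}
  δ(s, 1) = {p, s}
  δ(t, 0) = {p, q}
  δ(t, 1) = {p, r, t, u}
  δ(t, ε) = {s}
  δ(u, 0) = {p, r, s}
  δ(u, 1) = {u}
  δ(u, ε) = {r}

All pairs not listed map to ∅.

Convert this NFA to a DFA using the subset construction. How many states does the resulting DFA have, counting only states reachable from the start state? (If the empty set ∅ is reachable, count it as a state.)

Start state of the DFA: {p, s} (ε-closure of the NFA start).
{p, s} --0--> {p, q, r, s, t}  [new]
{p, s} --1--> {p, s}  [seen]
{p, q, r, s, t} --0--> {p, q, r, s, t, u}  [new]
{p, q, r, s, t} --1--> {p, q, r, s, t, u}  [seen]
{p, q, r, s, t, u} --0--> {p, q, r, s, t, u}  [seen]
{p, q, r, s, t, u} --1--> {p, q, r, s, t, u}  [seen]
Reachable DFA states: {p, s}, {p, q, r, s, t}, {p, q, r, s, t, u}.

3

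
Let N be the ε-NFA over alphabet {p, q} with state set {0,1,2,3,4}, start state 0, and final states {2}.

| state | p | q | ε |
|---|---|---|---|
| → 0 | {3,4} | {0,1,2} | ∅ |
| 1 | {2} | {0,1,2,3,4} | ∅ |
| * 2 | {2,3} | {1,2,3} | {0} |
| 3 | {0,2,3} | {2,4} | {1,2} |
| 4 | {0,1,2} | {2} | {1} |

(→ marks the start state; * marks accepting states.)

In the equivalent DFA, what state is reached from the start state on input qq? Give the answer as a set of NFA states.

{0,1,2,3,4}

Start: {0}.
δ(0,q) = {0,1,2}.
Union: {0,1,2}.
After q: {0,1,2}.
δ(0,q) = {0,1,2}; δ(1,q) = {0,1,2,3,4}; δ(2,q) = {1,2,3}.
Union: {0,1,2,3,4}.
After q: {0,1,2,3,4}.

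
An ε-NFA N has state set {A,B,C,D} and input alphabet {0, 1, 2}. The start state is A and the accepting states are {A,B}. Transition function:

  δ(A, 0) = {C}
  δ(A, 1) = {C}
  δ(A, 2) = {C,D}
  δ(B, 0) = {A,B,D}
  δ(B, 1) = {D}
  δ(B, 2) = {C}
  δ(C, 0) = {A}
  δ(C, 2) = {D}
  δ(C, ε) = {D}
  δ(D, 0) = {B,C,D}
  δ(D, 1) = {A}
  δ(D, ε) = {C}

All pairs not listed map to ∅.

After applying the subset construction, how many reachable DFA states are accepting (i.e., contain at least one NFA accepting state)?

Start state of the DFA: {A} (ε-closure of the NFA start).
{A} --0--> {C,D}  [new]
{A} --1--> {C,D}  [seen]
{A} --2--> {C,D}  [seen]
{C,D} --0--> {A,B,C,D}  [new]
{C,D} --1--> {A}  [seen]
{C,D} --2--> {C,D}  [seen]
{A,B,C,D} --0--> {A,B,C,D}  [seen]
{A,B,C,D} --1--> {A,C,D}  [new]
{A,B,C,D} --2--> {C,D}  [seen]
{A,C,D} --0--> {A,B,C,D}  [seen]
{A,C,D} --1--> {A,C,D}  [seen]
{A,C,D} --2--> {C,D}  [seen]
Reachable DFA states: {A}, {C,D}, {A,B,C,D}, {A,C,D}.
Accepting DFA states (contain an NFA accepting state): {A}, {A,B,C,D}, {A,C,D}.

3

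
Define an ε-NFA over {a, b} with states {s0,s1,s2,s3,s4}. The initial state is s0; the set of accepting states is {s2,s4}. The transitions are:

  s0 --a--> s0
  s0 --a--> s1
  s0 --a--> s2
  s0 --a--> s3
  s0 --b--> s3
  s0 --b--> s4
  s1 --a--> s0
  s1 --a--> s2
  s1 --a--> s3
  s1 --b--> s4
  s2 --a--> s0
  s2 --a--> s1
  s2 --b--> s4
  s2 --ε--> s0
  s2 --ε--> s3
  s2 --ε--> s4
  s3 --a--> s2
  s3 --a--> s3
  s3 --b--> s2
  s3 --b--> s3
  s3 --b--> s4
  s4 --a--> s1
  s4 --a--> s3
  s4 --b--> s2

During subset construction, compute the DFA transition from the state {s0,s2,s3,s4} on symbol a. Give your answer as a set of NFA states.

{s0,s1,s2,s3,s4}

δ(s0,a) = {s0,s1,s2,s3}; δ(s2,a) = {s0,s1}; δ(s3,a) = {s2,s3}; δ(s4,a) = {s1,s3}.
Union: {s0,s1,s2,s3}.
ε-closure gives {s0,s1,s2,s3,s4}.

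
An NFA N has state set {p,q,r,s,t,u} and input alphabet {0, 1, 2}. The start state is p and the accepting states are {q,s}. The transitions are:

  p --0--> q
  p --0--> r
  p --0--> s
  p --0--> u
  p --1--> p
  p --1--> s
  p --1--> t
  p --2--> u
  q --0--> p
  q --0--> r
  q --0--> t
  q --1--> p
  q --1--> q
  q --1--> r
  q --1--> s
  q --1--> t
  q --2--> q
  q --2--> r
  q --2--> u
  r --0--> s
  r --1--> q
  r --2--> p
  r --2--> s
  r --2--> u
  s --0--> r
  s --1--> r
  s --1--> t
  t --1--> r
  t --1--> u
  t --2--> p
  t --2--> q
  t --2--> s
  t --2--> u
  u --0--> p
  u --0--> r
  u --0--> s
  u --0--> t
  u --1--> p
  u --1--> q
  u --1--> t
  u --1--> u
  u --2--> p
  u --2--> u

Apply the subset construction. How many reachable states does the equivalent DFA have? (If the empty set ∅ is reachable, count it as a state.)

13

Start state of the DFA: {p}.
{p} --0--> {q,r,s,u}  [new]
{p} --1--> {p,s,t}  [new]
{p} --2--> {u}  [new]
{q,r,s,u} --0--> {p,r,s,t}  [new]
{q,r,s,u} --1--> {p,q,r,s,t,u}  [new]
{q,r,s,u} --2--> {p,q,r,s,u}  [new]
{p,s,t} --0--> {q,r,s,u}  [seen]
{p,s,t} --1--> {p,r,s,t,u}  [new]
{p,s,t} --2--> {p,q,s,u}  [new]
{u} --0--> {p,r,s,t}  [seen]
{u} --1--> {p,q,t,u}  [new]
{u} --2--> {p,u}  [new]
{p,r,s,t} --0--> {q,r,s,u}  [seen]
{p,r,s,t} --1--> {p,q,r,s,t,u}  [seen]
{p,r,s,t} --2--> {p,q,s,u}  [seen]
{p,q,r,s,t,u} --0--> {p,q,r,s,t,u}  [seen]
{p,q,r,s,t,u} --1--> {p,q,r,s,t,u}  [seen]
{p,q,r,s,t,u} --2--> {p,q,r,s,u}  [seen]
{p,q,r,s,u} --0--> {p,q,r,s,t,u}  [seen]
{p,q,r,s,u} --1--> {p,q,r,s,t,u}  [seen]
{p,q,r,s,u} --2--> {p,q,r,s,u}  [seen]
{p,r,s,t,u} --0--> {p,q,r,s,t,u}  [seen]
{p,r,s,t,u} --1--> {p,q,r,s,t,u}  [seen]
{p,r,s,t,u} --2--> {p,q,s,u}  [seen]
{p,q,s,u} --0--> {p,q,r,s,t,u}  [seen]
{p,q,s,u} --1--> {p,q,r,s,t,u}  [seen]
{p,q,s,u} --2--> {p,q,r,u}  [new]
{p,q,t,u} --0--> {p,q,r,s,t,u}  [seen]
{p,q,t,u} --1--> {p,q,r,s,t,u}  [seen]
{p,q,t,u} --2--> {p,q,r,s,u}  [seen]
{p,u} --0--> {p,q,r,s,t,u}  [seen]
{p,u} --1--> {p,q,s,t,u}  [new]
{p,u} --2--> {p,u}  [seen]
{p,q,r,u} --0--> {p,q,r,s,t,u}  [seen]
{p,q,r,u} --1--> {p,q,r,s,t,u}  [seen]
{p,q,r,u} --2--> {p,q,r,s,u}  [seen]
{p,q,s,t,u} --0--> {p,q,r,s,t,u}  [seen]
{p,q,s,t,u} --1--> {p,q,r,s,t,u}  [seen]
{p,q,s,t,u} --2--> {p,q,r,s,u}  [seen]
Reachable DFA states: {p}, {q,r,s,u}, {p,s,t}, {u}, {p,r,s,t}, {p,q,r,s,t,u}, {p,q,r,s,u}, {p,r,s,t,u}, {p,q,s,u}, {p,q,t,u}, {p,u}, {p,q,r,u}, {p,q,s,t,u}.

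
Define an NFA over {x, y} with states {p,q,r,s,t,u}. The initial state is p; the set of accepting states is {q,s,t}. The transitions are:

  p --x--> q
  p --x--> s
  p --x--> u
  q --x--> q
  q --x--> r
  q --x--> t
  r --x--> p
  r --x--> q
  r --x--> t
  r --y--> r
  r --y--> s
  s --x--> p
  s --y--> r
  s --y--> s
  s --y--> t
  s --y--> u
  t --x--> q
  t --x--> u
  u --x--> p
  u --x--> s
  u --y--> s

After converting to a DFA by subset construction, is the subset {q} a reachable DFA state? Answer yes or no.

Start state of the DFA: {p}.
{p} --x--> {q,s,u}  [new]
{p} --y--> ∅  [new]
{q,s,u} --x--> {p,q,r,s,t}  [new]
{q,s,u} --y--> {r,s,t,u}  [new]
∅ --x--> ∅  [seen]
∅ --y--> ∅  [seen]
{p,q,r,s,t} --x--> {p,q,r,s,t,u}  [new]
{p,q,r,s,t} --y--> {r,s,t,u}  [seen]
{r,s,t,u} --x--> {p,q,s,t,u}  [new]
{r,s,t,u} --y--> {r,s,t,u}  [seen]
{p,q,r,s,t,u} --x--> {p,q,r,s,t,u}  [seen]
{p,q,r,s,t,u} --y--> {r,s,t,u}  [seen]
{p,q,s,t,u} --x--> {p,q,r,s,t,u}  [seen]
{p,q,s,t,u} --y--> {r,s,t,u}  [seen]
Reachable DFA states: {p}, {q,s,u}, ∅, {p,q,r,s,t}, {r,s,t,u}, {p,q,r,s,t,u}, {p,q,s,t,u}.
{q} is not among them.

no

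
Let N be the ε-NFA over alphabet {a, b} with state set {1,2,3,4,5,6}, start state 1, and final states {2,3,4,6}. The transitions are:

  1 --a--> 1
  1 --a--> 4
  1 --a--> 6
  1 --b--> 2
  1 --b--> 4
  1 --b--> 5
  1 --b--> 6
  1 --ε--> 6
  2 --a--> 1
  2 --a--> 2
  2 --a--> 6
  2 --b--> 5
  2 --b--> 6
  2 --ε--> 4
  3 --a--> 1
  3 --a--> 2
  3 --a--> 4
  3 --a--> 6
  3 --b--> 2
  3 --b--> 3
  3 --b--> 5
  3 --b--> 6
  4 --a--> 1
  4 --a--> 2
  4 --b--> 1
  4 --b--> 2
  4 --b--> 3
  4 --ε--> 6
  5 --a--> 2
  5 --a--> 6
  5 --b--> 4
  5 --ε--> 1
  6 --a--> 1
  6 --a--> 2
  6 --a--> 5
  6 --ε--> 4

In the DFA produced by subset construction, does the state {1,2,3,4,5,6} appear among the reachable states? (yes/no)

yes

Start state of the DFA: {1,4,6} (ε-closure of the NFA start).
{1,4,6} --a--> {1,2,4,5,6}  [new]
{1,4,6} --b--> {1,2,3,4,5,6}  [new]
{1,2,4,5,6} --a--> {1,2,4,5,6}  [seen]
{1,2,4,5,6} --b--> {1,2,3,4,5,6}  [seen]
{1,2,3,4,5,6} --a--> {1,2,4,5,6}  [seen]
{1,2,3,4,5,6} --b--> {1,2,3,4,5,6}  [seen]
Reachable DFA states: {1,4,6}, {1,2,4,5,6}, {1,2,3,4,5,6}.
{1,2,3,4,5,6} is among them.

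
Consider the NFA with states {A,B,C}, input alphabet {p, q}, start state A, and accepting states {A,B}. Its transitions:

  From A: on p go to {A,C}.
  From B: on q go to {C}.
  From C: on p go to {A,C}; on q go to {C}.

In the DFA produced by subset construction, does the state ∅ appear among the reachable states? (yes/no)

yes

Start state of the DFA: {A}.
{A} --p--> {A,C}  [new]
{A} --q--> ∅  [new]
{A,C} --p--> {A,C}  [seen]
{A,C} --q--> {C}  [new]
∅ --p--> ∅  [seen]
∅ --q--> ∅  [seen]
{C} --p--> {A,C}  [seen]
{C} --q--> {C}  [seen]
Reachable DFA states: {A}, {A,C}, ∅, {C}.
∅ is among them.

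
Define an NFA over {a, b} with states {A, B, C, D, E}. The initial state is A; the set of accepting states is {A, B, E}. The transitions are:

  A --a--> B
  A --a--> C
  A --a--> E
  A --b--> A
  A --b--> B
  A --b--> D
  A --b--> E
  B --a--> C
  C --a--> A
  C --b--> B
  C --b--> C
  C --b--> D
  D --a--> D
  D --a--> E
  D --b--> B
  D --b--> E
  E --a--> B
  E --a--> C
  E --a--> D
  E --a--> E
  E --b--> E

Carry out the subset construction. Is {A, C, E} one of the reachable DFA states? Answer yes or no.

Start state of the DFA: {A}.
{A} --a--> {B, C, E}  [new]
{A} --b--> {A, B, D, E}  [new]
{B, C, E} --a--> {A, B, C, D, E}  [new]
{B, C, E} --b--> {B, C, D, E}  [new]
{A, B, D, E} --a--> {B, C, D, E}  [seen]
{A, B, D, E} --b--> {A, B, D, E}  [seen]
{A, B, C, D, E} --a--> {A, B, C, D, E}  [seen]
{A, B, C, D, E} --b--> {A, B, C, D, E}  [seen]
{B, C, D, E} --a--> {A, B, C, D, E}  [seen]
{B, C, D, E} --b--> {B, C, D, E}  [seen]
Reachable DFA states: {A}, {B, C, E}, {A, B, D, E}, {A, B, C, D, E}, {B, C, D, E}.
{A, C, E} is not among them.

no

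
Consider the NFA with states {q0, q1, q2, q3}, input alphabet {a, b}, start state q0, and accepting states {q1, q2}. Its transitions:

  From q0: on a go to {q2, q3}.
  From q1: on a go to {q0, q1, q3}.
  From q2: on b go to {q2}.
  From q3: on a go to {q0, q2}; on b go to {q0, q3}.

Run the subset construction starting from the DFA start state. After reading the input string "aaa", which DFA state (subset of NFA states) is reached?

Start: {q0}.
δ(q0,a) = {q2, q3}.
Union: {q2, q3}.
After a: {q2, q3}.
δ(q2,a) = ∅; δ(q3,a) = {q0, q2}.
Union: {q0, q2}.
After a: {q0, q2}.
δ(q0,a) = {q2, q3}; δ(q2,a) = ∅.
Union: {q2, q3}.
After a: {q2, q3}.

{q2, q3}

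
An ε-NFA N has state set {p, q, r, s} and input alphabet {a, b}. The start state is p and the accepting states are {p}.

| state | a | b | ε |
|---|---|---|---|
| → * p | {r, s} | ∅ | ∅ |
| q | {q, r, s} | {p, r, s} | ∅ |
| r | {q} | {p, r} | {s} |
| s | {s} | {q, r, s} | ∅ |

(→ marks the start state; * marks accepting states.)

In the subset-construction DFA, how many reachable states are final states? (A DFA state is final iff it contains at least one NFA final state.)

2

Start state of the DFA: {p} (ε-closure of the NFA start).
{p} --a--> {r, s}  [new]
{p} --b--> ∅  [new]
{r, s} --a--> {q, s}  [new]
{r, s} --b--> {p, q, r, s}  [new]
∅ --a--> ∅  [seen]
∅ --b--> ∅  [seen]
{q, s} --a--> {q, r, s}  [new]
{q, s} --b--> {p, q, r, s}  [seen]
{p, q, r, s} --a--> {q, r, s}  [seen]
{p, q, r, s} --b--> {p, q, r, s}  [seen]
{q, r, s} --a--> {q, r, s}  [seen]
{q, r, s} --b--> {p, q, r, s}  [seen]
Reachable DFA states: {p}, {r, s}, ∅, {q, s}, {p, q, r, s}, {q, r, s}.
Accepting DFA states (contain an NFA accepting state): {p}, {p, q, r, s}.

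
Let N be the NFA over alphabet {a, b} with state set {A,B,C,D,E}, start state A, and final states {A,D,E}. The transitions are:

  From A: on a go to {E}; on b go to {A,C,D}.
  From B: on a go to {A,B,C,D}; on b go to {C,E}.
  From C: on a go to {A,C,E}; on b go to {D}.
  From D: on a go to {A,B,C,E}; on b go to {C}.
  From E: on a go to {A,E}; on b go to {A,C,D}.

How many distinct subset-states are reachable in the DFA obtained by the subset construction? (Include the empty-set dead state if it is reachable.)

7

Start state of the DFA: {A}.
{A} --a--> {E}  [new]
{A} --b--> {A,C,D}  [new]
{E} --a--> {A,E}  [new]
{E} --b--> {A,C,D}  [seen]
{A,C,D} --a--> {A,B,C,E}  [new]
{A,C,D} --b--> {A,C,D}  [seen]
{A,E} --a--> {A,E}  [seen]
{A,E} --b--> {A,C,D}  [seen]
{A,B,C,E} --a--> {A,B,C,D,E}  [new]
{A,B,C,E} --b--> {A,C,D,E}  [new]
{A,B,C,D,E} --a--> {A,B,C,D,E}  [seen]
{A,B,C,D,E} --b--> {A,C,D,E}  [seen]
{A,C,D,E} --a--> {A,B,C,E}  [seen]
{A,C,D,E} --b--> {A,C,D}  [seen]
Reachable DFA states: {A}, {E}, {A,C,D}, {A,E}, {A,B,C,E}, {A,B,C,D,E}, {A,C,D,E}.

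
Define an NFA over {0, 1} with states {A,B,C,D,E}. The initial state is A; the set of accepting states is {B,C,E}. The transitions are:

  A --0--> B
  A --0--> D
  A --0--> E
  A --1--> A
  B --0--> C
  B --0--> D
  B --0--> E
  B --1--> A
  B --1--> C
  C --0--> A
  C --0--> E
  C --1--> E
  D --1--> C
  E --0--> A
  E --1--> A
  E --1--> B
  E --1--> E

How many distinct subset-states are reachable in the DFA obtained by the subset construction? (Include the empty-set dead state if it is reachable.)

6

Start state of the DFA: {A}.
{A} --0--> {B,D,E}  [new]
{A} --1--> {A}  [seen]
{B,D,E} --0--> {A,C,D,E}  [new]
{B,D,E} --1--> {A,B,C,E}  [new]
{A,C,D,E} --0--> {A,B,D,E}  [new]
{A,C,D,E} --1--> {A,B,C,E}  [seen]
{A,B,C,E} --0--> {A,B,C,D,E}  [new]
{A,B,C,E} --1--> {A,B,C,E}  [seen]
{A,B,D,E} --0--> {A,B,C,D,E}  [seen]
{A,B,D,E} --1--> {A,B,C,E}  [seen]
{A,B,C,D,E} --0--> {A,B,C,D,E}  [seen]
{A,B,C,D,E} --1--> {A,B,C,E}  [seen]
Reachable DFA states: {A}, {B,D,E}, {A,C,D,E}, {A,B,C,E}, {A,B,D,E}, {A,B,C,D,E}.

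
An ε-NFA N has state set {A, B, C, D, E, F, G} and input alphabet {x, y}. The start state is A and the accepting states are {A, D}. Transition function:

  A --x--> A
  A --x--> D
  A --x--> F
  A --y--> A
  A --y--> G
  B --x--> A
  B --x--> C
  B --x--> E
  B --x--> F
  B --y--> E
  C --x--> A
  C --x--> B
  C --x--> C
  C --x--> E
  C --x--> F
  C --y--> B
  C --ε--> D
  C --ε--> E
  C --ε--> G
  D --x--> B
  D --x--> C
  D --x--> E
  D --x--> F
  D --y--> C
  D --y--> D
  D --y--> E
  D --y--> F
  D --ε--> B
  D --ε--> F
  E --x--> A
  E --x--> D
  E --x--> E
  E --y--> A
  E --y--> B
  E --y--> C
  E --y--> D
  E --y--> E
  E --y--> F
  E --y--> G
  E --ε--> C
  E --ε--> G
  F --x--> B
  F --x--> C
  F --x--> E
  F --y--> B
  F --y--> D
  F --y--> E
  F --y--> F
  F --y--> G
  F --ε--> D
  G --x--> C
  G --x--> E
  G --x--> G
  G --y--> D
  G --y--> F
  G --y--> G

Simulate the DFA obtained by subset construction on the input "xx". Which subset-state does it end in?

{A, B, C, D, E, F, G}

Start: {A}.
δ(A,x) = {A, D, F}.
Union: {A, D, F}.
ε-closure gives {A, B, D, F}.
After x: {A, B, D, F}.
δ(A,x) = {A, D, F}; δ(B,x) = {A, C, E, F}; δ(D,x) = {B, C, E, F}; δ(F,x) = {B, C, E}.
Union: {A, B, C, D, E, F}.
ε-closure gives {A, B, C, D, E, F, G}.
After x: {A, B, C, D, E, F, G}.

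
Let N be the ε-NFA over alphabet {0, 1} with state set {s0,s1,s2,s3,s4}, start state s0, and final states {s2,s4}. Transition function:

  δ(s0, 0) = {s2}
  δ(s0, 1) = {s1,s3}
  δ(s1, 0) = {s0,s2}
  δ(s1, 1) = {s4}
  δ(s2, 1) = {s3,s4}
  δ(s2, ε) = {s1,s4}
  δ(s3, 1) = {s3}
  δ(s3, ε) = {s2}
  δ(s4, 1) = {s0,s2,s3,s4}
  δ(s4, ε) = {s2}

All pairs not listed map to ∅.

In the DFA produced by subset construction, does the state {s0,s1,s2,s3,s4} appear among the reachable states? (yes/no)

Start state of the DFA: {s0} (ε-closure of the NFA start).
{s0} --0--> {s1,s2,s4}  [new]
{s0} --1--> {s1,s2,s3,s4}  [new]
{s1,s2,s4} --0--> {s0,s1,s2,s4}  [new]
{s1,s2,s4} --1--> {s0,s1,s2,s3,s4}  [new]
{s1,s2,s3,s4} --0--> {s0,s1,s2,s4}  [seen]
{s1,s2,s3,s4} --1--> {s0,s1,s2,s3,s4}  [seen]
{s0,s1,s2,s4} --0--> {s0,s1,s2,s4}  [seen]
{s0,s1,s2,s4} --1--> {s0,s1,s2,s3,s4}  [seen]
{s0,s1,s2,s3,s4} --0--> {s0,s1,s2,s4}  [seen]
{s0,s1,s2,s3,s4} --1--> {s0,s1,s2,s3,s4}  [seen]
Reachable DFA states: {s0}, {s1,s2,s4}, {s1,s2,s3,s4}, {s0,s1,s2,s4}, {s0,s1,s2,s3,s4}.
{s0,s1,s2,s3,s4} is among them.

yes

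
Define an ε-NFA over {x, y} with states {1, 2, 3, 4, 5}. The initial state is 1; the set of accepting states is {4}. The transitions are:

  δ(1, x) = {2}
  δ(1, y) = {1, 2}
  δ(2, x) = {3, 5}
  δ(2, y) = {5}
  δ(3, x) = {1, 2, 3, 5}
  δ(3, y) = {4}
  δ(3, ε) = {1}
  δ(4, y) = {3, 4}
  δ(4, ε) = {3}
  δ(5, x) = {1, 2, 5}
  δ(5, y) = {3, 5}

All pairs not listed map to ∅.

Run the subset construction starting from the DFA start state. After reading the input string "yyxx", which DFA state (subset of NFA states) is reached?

Start: {1}.
δ(1,y) = {1, 2}.
Union: {1, 2}.
After y: {1, 2}.
δ(1,y) = {1, 2}; δ(2,y) = {5}.
Union: {1, 2, 5}.
After y: {1, 2, 5}.
δ(1,x) = {2}; δ(2,x) = {3, 5}; δ(5,x) = {1, 2, 5}.
Union: {1, 2, 3, 5}.
After x: {1, 2, 3, 5}.
δ(1,x) = {2}; δ(2,x) = {3, 5}; δ(3,x) = {1, 2, 3, 5}; δ(5,x) = {1, 2, 5}.
Union: {1, 2, 3, 5}.
After x: {1, 2, 3, 5}.

{1, 2, 3, 5}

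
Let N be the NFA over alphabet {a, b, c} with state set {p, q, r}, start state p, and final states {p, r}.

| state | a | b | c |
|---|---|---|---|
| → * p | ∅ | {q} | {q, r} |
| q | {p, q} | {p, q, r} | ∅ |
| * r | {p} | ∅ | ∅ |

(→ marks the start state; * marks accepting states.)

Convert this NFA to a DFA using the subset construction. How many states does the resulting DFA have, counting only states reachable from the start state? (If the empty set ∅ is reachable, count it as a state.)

6

Start state of the DFA: {p}.
{p} --a--> ∅  [new]
{p} --b--> {q}  [new]
{p} --c--> {q, r}  [new]
∅ --a--> ∅  [seen]
∅ --b--> ∅  [seen]
∅ --c--> ∅  [seen]
{q} --a--> {p, q}  [new]
{q} --b--> {p, q, r}  [new]
{q} --c--> ∅  [seen]
{q, r} --a--> {p, q}  [seen]
{q, r} --b--> {p, q, r}  [seen]
{q, r} --c--> ∅  [seen]
{p, q} --a--> {p, q}  [seen]
{p, q} --b--> {p, q, r}  [seen]
{p, q} --c--> {q, r}  [seen]
{p, q, r} --a--> {p, q}  [seen]
{p, q, r} --b--> {p, q, r}  [seen]
{p, q, r} --c--> {q, r}  [seen]
Reachable DFA states: {p}, ∅, {q}, {q, r}, {p, q}, {p, q, r}.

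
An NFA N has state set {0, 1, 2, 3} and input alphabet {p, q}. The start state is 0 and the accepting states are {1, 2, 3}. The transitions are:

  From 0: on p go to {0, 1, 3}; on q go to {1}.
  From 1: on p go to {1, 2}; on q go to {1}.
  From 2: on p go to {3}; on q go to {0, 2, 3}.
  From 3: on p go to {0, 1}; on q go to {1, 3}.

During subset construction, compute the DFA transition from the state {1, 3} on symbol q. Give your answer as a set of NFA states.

{1, 3}

δ(1,q) = {1}; δ(3,q) = {1, 3}.
Union: {1, 3}.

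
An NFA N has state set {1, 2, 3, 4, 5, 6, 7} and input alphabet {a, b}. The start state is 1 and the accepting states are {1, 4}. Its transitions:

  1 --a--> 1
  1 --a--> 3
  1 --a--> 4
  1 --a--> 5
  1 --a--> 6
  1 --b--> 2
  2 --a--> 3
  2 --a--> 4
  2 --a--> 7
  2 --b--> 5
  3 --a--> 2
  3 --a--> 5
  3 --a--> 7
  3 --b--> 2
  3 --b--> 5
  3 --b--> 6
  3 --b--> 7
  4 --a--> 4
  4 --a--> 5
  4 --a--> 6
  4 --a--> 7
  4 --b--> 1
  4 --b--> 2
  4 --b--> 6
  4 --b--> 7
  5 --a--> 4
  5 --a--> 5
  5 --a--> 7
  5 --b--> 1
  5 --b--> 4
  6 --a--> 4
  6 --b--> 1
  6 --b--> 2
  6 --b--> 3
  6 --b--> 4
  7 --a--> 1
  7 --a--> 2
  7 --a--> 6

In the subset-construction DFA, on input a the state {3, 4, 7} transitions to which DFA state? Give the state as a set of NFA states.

{1, 2, 4, 5, 6, 7}

δ(3,a) = {2, 5, 7}; δ(4,a) = {4, 5, 6, 7}; δ(7,a) = {1, 2, 6}.
Union: {1, 2, 4, 5, 6, 7}.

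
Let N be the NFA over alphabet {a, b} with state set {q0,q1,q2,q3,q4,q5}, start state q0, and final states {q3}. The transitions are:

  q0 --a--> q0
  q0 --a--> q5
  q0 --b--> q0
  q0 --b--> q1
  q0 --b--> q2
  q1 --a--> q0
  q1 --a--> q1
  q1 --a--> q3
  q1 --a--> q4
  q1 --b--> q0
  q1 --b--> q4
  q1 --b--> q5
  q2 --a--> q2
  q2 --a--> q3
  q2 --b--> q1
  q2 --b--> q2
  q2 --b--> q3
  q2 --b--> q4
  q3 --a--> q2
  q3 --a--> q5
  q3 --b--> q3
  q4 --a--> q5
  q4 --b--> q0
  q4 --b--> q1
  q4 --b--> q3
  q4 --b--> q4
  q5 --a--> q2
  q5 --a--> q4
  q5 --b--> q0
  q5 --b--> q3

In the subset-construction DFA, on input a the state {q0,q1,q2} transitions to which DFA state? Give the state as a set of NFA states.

δ(q0,a) = {q0,q5}; δ(q1,a) = {q0,q1,q3,q4}; δ(q2,a) = {q2,q3}.
Union: {q0,q1,q2,q3,q4,q5}.

{q0,q1,q2,q3,q4,q5}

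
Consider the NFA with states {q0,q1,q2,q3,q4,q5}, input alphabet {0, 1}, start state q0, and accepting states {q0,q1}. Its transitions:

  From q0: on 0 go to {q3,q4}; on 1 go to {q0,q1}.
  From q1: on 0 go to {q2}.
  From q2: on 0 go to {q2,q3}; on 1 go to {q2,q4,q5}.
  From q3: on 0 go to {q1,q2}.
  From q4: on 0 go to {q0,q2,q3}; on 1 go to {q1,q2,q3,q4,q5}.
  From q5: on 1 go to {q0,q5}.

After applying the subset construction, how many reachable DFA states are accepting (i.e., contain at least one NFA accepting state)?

Start state of the DFA: {q0}.
{q0} --0--> {q3,q4}  [new]
{q0} --1--> {q0,q1}  [new]
{q3,q4} --0--> {q0,q1,q2,q3}  [new]
{q3,q4} --1--> {q1,q2,q3,q4,q5}  [new]
{q0,q1} --0--> {q2,q3,q4}  [new]
{q0,q1} --1--> {q0,q1}  [seen]
{q0,q1,q2,q3} --0--> {q1,q2,q3,q4}  [new]
{q0,q1,q2,q3} --1--> {q0,q1,q2,q4,q5}  [new]
{q1,q2,q3,q4,q5} --0--> {q0,q1,q2,q3}  [seen]
{q1,q2,q3,q4,q5} --1--> {q0,q1,q2,q3,q4,q5}  [new]
{q2,q3,q4} --0--> {q0,q1,q2,q3}  [seen]
{q2,q3,q4} --1--> {q1,q2,q3,q4,q5}  [seen]
{q1,q2,q3,q4} --0--> {q0,q1,q2,q3}  [seen]
{q1,q2,q3,q4} --1--> {q1,q2,q3,q4,q5}  [seen]
{q0,q1,q2,q4,q5} --0--> {q0,q2,q3,q4}  [new]
{q0,q1,q2,q4,q5} --1--> {q0,q1,q2,q3,q4,q5}  [seen]
{q0,q1,q2,q3,q4,q5} --0--> {q0,q1,q2,q3,q4}  [new]
{q0,q1,q2,q3,q4,q5} --1--> {q0,q1,q2,q3,q4,q5}  [seen]
{q0,q2,q3,q4} --0--> {q0,q1,q2,q3,q4}  [seen]
{q0,q2,q3,q4} --1--> {q0,q1,q2,q3,q4,q5}  [seen]
{q0,q1,q2,q3,q4} --0--> {q0,q1,q2,q3,q4}  [seen]
{q0,q1,q2,q3,q4} --1--> {q0,q1,q2,q3,q4,q5}  [seen]
Reachable DFA states: {q0}, {q3,q4}, {q0,q1}, {q0,q1,q2,q3}, {q1,q2,q3,q4,q5}, {q2,q3,q4}, {q1,q2,q3,q4}, {q0,q1,q2,q4,q5}, {q0,q1,q2,q3,q4,q5}, {q0,q2,q3,q4}, {q0,q1,q2,q3,q4}.
Accepting DFA states (contain an NFA accepting state): {q0}, {q0,q1}, {q0,q1,q2,q3}, {q1,q2,q3,q4,q5}, {q1,q2,q3,q4}, {q0,q1,q2,q4,q5}, {q0,q1,q2,q3,q4,q5}, {q0,q2,q3,q4}, {q0,q1,q2,q3,q4}.

9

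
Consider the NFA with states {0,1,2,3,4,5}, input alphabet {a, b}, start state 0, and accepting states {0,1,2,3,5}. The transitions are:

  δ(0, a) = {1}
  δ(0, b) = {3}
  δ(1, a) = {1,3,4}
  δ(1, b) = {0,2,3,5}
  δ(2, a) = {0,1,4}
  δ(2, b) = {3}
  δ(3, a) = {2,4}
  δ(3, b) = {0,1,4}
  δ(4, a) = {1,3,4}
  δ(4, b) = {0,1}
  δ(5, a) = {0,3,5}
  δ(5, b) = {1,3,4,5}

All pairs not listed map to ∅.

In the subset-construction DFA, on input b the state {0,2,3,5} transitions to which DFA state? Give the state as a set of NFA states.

δ(0,b) = {3}; δ(2,b) = {3}; δ(3,b) = {0,1,4}; δ(5,b) = {1,3,4,5}.
Union: {0,1,3,4,5}.

{0,1,3,4,5}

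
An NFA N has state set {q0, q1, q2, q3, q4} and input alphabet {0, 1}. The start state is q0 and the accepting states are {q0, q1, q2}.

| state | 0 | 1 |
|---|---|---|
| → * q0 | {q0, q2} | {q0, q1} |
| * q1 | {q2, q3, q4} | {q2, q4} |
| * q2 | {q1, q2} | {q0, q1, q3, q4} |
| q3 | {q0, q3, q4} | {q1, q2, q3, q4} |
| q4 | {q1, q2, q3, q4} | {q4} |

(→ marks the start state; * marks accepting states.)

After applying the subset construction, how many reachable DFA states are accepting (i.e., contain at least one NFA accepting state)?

Start state of the DFA: {q0}.
{q0} --0--> {q0, q2}  [new]
{q0} --1--> {q0, q1}  [new]
{q0, q2} --0--> {q0, q1, q2}  [new]
{q0, q2} --1--> {q0, q1, q3, q4}  [new]
{q0, q1} --0--> {q0, q2, q3, q4}  [new]
{q0, q1} --1--> {q0, q1, q2, q4}  [new]
{q0, q1, q2} --0--> {q0, q1, q2, q3, q4}  [new]
{q0, q1, q2} --1--> {q0, q1, q2, q3, q4}  [seen]
{q0, q1, q3, q4} --0--> {q0, q1, q2, q3, q4}  [seen]
{q0, q1, q3, q4} --1--> {q0, q1, q2, q3, q4}  [seen]
{q0, q2, q3, q4} --0--> {q0, q1, q2, q3, q4}  [seen]
{q0, q2, q3, q4} --1--> {q0, q1, q2, q3, q4}  [seen]
{q0, q1, q2, q4} --0--> {q0, q1, q2, q3, q4}  [seen]
{q0, q1, q2, q4} --1--> {q0, q1, q2, q3, q4}  [seen]
{q0, q1, q2, q3, q4} --0--> {q0, q1, q2, q3, q4}  [seen]
{q0, q1, q2, q3, q4} --1--> {q0, q1, q2, q3, q4}  [seen]
Reachable DFA states: {q0}, {q0, q2}, {q0, q1}, {q0, q1, q2}, {q0, q1, q3, q4}, {q0, q2, q3, q4}, {q0, q1, q2, q4}, {q0, q1, q2, q3, q4}.
Accepting DFA states (contain an NFA accepting state): {q0}, {q0, q2}, {q0, q1}, {q0, q1, q2}, {q0, q1, q3, q4}, {q0, q2, q3, q4}, {q0, q1, q2, q4}, {q0, q1, q2, q3, q4}.

8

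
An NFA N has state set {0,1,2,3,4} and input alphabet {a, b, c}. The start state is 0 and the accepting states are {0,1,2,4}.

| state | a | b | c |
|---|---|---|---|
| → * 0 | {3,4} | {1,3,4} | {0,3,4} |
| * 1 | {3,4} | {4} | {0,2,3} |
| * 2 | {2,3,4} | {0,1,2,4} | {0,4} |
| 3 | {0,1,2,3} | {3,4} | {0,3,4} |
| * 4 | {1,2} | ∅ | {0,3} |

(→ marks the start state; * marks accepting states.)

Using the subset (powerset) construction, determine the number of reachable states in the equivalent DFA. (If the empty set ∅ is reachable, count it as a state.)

Start state of the DFA: {0}.
{0} --a--> {3,4}  [new]
{0} --b--> {1,3,4}  [new]
{0} --c--> {0,3,4}  [new]
{3,4} --a--> {0,1,2,3}  [new]
{3,4} --b--> {3,4}  [seen]
{3,4} --c--> {0,3,4}  [seen]
{1,3,4} --a--> {0,1,2,3,4}  [new]
{1,3,4} --b--> {3,4}  [seen]
{1,3,4} --c--> {0,2,3,4}  [new]
{0,3,4} --a--> {0,1,2,3,4}  [seen]
{0,3,4} --b--> {1,3,4}  [seen]
{0,3,4} --c--> {0,3,4}  [seen]
{0,1,2,3} --a--> {0,1,2,3,4}  [seen]
{0,1,2,3} --b--> {0,1,2,3,4}  [seen]
{0,1,2,3} --c--> {0,2,3,4}  [seen]
{0,1,2,3,4} --a--> {0,1,2,3,4}  [seen]
{0,1,2,3,4} --b--> {0,1,2,3,4}  [seen]
{0,1,2,3,4} --c--> {0,2,3,4}  [seen]
{0,2,3,4} --a--> {0,1,2,3,4}  [seen]
{0,2,3,4} --b--> {0,1,2,3,4}  [seen]
{0,2,3,4} --c--> {0,3,4}  [seen]
Reachable DFA states: {0}, {3,4}, {1,3,4}, {0,3,4}, {0,1,2,3}, {0,1,2,3,4}, {0,2,3,4}.

7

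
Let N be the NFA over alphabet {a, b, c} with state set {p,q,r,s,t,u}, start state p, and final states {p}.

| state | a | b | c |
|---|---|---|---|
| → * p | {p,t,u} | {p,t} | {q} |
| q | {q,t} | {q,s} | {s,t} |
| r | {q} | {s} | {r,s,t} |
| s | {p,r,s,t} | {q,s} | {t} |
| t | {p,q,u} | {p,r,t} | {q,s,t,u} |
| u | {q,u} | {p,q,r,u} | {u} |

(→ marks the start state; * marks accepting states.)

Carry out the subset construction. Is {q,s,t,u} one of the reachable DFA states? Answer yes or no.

yes

Start state of the DFA: {p}.
{p} --a--> {p,t,u}  [new]
{p} --b--> {p,t}  [new]
{p} --c--> {q}  [new]
{p,t,u} --a--> {p,q,t,u}  [new]
{p,t,u} --b--> {p,q,r,t,u}  [new]
{p,t,u} --c--> {q,s,t,u}  [new]
{p,t} --a--> {p,q,t,u}  [seen]
{p,t} --b--> {p,r,t}  [new]
{p,t} --c--> {q,s,t,u}  [seen]
{q} --a--> {q,t}  [new]
{q} --b--> {q,s}  [new]
{q} --c--> {s,t}  [new]
{p,q,t,u} --a--> {p,q,t,u}  [seen]
{p,q,t,u} --b--> {p,q,r,s,t,u}  [new]
{p,q,t,u} --c--> {q,s,t,u}  [seen]
{p,q,r,t,u} --a--> {p,q,t,u}  [seen]
{p,q,r,t,u} --b--> {p,q,r,s,t,u}  [seen]
{p,q,r,t,u} --c--> {q,r,s,t,u}  [new]
{q,s,t,u} --a--> {p,q,r,s,t,u}  [seen]
{q,s,t,u} --b--> {p,q,r,s,t,u}  [seen]
{q,s,t,u} --c--> {q,s,t,u}  [seen]
{p,r,t} --a--> {p,q,t,u}  [seen]
{p,r,t} --b--> {p,r,s,t}  [new]
{p,r,t} --c--> {q,r,s,t,u}  [seen]
{q,t} --a--> {p,q,t,u}  [seen]
{q,t} --b--> {p,q,r,s,t}  [new]
{q,t} --c--> {q,s,t,u}  [seen]
{q,s} --a--> {p,q,r,s,t}  [seen]
{q,s} --b--> {q,s}  [seen]
{q,s} --c--> {s,t}  [seen]
{s,t} --a--> {p,q,r,s,t,u}  [seen]
{s,t} --b--> {p,q,r,s,t}  [seen]
{s,t} --c--> {q,s,t,u}  [seen]
{p,q,r,s,t,u} --a--> {p,q,r,s,t,u}  [seen]
{p,q,r,s,t,u} --b--> {p,q,r,s,t,u}  [seen]
{p,q,r,s,t,u} --c--> {q,r,s,t,u}  [seen]
{q,r,s,t,u} --a--> {p,q,r,s,t,u}  [seen]
{q,r,s,t,u} --b--> {p,q,r,s,t,u}  [seen]
{q,r,s,t,u} --c--> {q,r,s,t,u}  [seen]
{p,r,s,t} --a--> {p,q,r,s,t,u}  [seen]
{p,r,s,t} --b--> {p,q,r,s,t}  [seen]
{p,r,s,t} --c--> {q,r,s,t,u}  [seen]
{p,q,r,s,t} --a--> {p,q,r,s,t,u}  [seen]
{p,q,r,s,t} --b--> {p,q,r,s,t}  [seen]
{p,q,r,s,t} --c--> {q,r,s,t,u}  [seen]
Reachable DFA states: {p}, {p,t,u}, {p,t}, {q}, {p,q,t,u}, {p,q,r,t,u}, {q,s,t,u}, {p,r,t}, {q,t}, {q,s}, {s,t}, {p,q,r,s,t,u}, {q,r,s,t,u}, {p,r,s,t}, {p,q,r,s,t}.
{q,s,t,u} is among them.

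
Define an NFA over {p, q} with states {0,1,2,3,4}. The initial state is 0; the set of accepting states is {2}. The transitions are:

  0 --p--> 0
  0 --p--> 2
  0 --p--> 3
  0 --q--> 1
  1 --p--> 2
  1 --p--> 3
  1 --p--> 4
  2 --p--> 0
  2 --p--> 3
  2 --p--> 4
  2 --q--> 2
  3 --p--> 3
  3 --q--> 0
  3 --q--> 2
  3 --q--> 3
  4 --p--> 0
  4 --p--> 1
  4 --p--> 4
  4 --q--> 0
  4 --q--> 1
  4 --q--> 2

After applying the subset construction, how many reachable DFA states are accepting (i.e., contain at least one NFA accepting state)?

5

Start state of the DFA: {0}.
{0} --p--> {0,2,3}  [new]
{0} --q--> {1}  [new]
{0,2,3} --p--> {0,2,3,4}  [new]
{0,2,3} --q--> {0,1,2,3}  [new]
{1} --p--> {2,3,4}  [new]
{1} --q--> ∅  [new]
{0,2,3,4} --p--> {0,1,2,3,4}  [new]
{0,2,3,4} --q--> {0,1,2,3}  [seen]
{0,1,2,3} --p--> {0,2,3,4}  [seen]
{0,1,2,3} --q--> {0,1,2,3}  [seen]
{2,3,4} --p--> {0,1,3,4}  [new]
{2,3,4} --q--> {0,1,2,3}  [seen]
∅ --p--> ∅  [seen]
∅ --q--> ∅  [seen]
{0,1,2,3,4} --p--> {0,1,2,3,4}  [seen]
{0,1,2,3,4} --q--> {0,1,2,3}  [seen]
{0,1,3,4} --p--> {0,1,2,3,4}  [seen]
{0,1,3,4} --q--> {0,1,2,3}  [seen]
Reachable DFA states: {0}, {0,2,3}, {1}, {0,2,3,4}, {0,1,2,3}, {2,3,4}, ∅, {0,1,2,3,4}, {0,1,3,4}.
Accepting DFA states (contain an NFA accepting state): {0,2,3}, {0,2,3,4}, {0,1,2,3}, {2,3,4}, {0,1,2,3,4}.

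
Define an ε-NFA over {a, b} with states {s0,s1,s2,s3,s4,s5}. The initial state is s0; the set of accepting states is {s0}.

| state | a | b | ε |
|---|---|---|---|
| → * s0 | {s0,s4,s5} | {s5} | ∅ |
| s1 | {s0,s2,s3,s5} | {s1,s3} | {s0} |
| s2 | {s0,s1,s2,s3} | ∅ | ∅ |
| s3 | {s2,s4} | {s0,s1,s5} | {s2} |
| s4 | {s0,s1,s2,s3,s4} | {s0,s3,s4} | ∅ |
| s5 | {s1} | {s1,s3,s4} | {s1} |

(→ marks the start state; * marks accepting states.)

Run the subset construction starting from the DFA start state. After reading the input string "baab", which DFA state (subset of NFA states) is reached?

{s0,s1,s2,s3,s4,s5}

Start: {s0}.
δ(s0,b) = {s5}.
Union: {s5}.
ε-closure gives {s0,s1,s5}.
After b: {s0,s1,s5}.
δ(s0,a) = {s0,s4,s5}; δ(s1,a) = {s0,s2,s3,s5}; δ(s5,a) = {s1}.
Union: {s0,s1,s2,s3,s4,s5}.
After a: {s0,s1,s2,s3,s4,s5}.
δ(s0,a) = {s0,s4,s5}; δ(s1,a) = {s0,s2,s3,s5}; δ(s2,a) = {s0,s1,s2,s3}; δ(s3,a) = {s2,s4}; δ(s4,a) = {s0,s1,s2,s3,s4}; δ(s5,a) = {s1}.
Union: {s0,s1,s2,s3,s4,s5}.
After a: {s0,s1,s2,s3,s4,s5}.
δ(s0,b) = {s5}; δ(s1,b) = {s1,s3}; δ(s2,b) = ∅; δ(s3,b) = {s0,s1,s5}; δ(s4,b) = {s0,s3,s4}; δ(s5,b) = {s1,s3,s4}.
Union: {s0,s1,s3,s4,s5}.
ε-closure gives {s0,s1,s2,s3,s4,s5}.
After b: {s0,s1,s2,s3,s4,s5}.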